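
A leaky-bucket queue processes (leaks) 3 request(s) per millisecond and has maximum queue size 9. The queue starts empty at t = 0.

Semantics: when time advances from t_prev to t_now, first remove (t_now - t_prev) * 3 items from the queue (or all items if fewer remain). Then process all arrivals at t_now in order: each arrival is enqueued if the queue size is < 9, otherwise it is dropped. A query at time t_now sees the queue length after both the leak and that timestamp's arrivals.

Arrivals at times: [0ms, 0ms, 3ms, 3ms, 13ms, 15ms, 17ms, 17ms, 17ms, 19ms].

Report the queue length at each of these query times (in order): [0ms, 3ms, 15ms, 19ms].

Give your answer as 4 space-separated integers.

Answer: 2 2 1 1

Derivation:
Queue lengths at query times:
  query t=0ms: backlog = 2
  query t=3ms: backlog = 2
  query t=15ms: backlog = 1
  query t=19ms: backlog = 1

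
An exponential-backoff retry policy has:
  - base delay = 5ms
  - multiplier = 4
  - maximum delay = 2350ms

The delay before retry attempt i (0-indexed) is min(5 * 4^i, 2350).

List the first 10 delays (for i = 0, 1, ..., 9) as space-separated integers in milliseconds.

Computing each delay:
  i=0: min(5*4^0, 2350) = 5
  i=1: min(5*4^1, 2350) = 20
  i=2: min(5*4^2, 2350) = 80
  i=3: min(5*4^3, 2350) = 320
  i=4: min(5*4^4, 2350) = 1280
  i=5: min(5*4^5, 2350) = 2350
  i=6: min(5*4^6, 2350) = 2350
  i=7: min(5*4^7, 2350) = 2350
  i=8: min(5*4^8, 2350) = 2350
  i=9: min(5*4^9, 2350) = 2350

Answer: 5 20 80 320 1280 2350 2350 2350 2350 2350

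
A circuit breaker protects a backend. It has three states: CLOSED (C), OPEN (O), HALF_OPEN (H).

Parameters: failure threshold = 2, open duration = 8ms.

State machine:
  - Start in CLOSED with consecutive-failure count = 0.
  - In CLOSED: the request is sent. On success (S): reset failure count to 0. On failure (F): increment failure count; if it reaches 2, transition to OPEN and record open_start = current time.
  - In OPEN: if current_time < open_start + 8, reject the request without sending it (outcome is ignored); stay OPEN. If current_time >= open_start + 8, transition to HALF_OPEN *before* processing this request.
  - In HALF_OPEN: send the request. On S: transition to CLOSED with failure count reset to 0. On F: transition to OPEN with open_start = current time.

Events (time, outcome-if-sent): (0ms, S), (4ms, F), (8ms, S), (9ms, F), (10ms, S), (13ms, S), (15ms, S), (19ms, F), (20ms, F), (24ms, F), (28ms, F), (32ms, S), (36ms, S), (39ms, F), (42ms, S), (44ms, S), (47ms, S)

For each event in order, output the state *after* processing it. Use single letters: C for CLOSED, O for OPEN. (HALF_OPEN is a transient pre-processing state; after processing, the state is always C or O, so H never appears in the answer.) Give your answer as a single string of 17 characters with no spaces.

State after each event:
  event#1 t=0ms outcome=S: state=CLOSED
  event#2 t=4ms outcome=F: state=CLOSED
  event#3 t=8ms outcome=S: state=CLOSED
  event#4 t=9ms outcome=F: state=CLOSED
  event#5 t=10ms outcome=S: state=CLOSED
  event#6 t=13ms outcome=S: state=CLOSED
  event#7 t=15ms outcome=S: state=CLOSED
  event#8 t=19ms outcome=F: state=CLOSED
  event#9 t=20ms outcome=F: state=OPEN
  event#10 t=24ms outcome=F: state=OPEN
  event#11 t=28ms outcome=F: state=OPEN
  event#12 t=32ms outcome=S: state=OPEN
  event#13 t=36ms outcome=S: state=CLOSED
  event#14 t=39ms outcome=F: state=CLOSED
  event#15 t=42ms outcome=S: state=CLOSED
  event#16 t=44ms outcome=S: state=CLOSED
  event#17 t=47ms outcome=S: state=CLOSED

Answer: CCCCCCCCOOOOCCCCC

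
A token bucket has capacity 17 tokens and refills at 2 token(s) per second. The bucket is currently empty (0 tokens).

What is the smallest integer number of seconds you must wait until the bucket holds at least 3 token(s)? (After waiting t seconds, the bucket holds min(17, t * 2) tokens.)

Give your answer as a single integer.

Answer: 2

Derivation:
Need t * 2 >= 3, so t >= 3/2.
Smallest integer t = ceil(3/2) = 2.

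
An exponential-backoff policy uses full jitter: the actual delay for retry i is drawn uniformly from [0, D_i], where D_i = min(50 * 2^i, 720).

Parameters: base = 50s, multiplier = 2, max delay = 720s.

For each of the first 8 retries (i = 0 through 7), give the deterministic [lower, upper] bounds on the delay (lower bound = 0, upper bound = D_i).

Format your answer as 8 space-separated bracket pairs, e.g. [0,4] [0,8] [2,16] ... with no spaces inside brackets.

Answer: [0,50] [0,100] [0,200] [0,400] [0,720] [0,720] [0,720] [0,720]

Derivation:
Computing bounds per retry:
  i=0: D_i=min(50*2^0,720)=50, bounds=[0,50]
  i=1: D_i=min(50*2^1,720)=100, bounds=[0,100]
  i=2: D_i=min(50*2^2,720)=200, bounds=[0,200]
  i=3: D_i=min(50*2^3,720)=400, bounds=[0,400]
  i=4: D_i=min(50*2^4,720)=720, bounds=[0,720]
  i=5: D_i=min(50*2^5,720)=720, bounds=[0,720]
  i=6: D_i=min(50*2^6,720)=720, bounds=[0,720]
  i=7: D_i=min(50*2^7,720)=720, bounds=[0,720]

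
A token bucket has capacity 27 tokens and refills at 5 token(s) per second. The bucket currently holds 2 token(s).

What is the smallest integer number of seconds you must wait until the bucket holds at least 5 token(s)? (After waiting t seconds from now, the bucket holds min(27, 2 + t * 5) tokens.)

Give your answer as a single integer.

Answer: 1

Derivation:
Need 2 + t * 5 >= 5, so t >= 3/5.
Smallest integer t = ceil(3/5) = 1.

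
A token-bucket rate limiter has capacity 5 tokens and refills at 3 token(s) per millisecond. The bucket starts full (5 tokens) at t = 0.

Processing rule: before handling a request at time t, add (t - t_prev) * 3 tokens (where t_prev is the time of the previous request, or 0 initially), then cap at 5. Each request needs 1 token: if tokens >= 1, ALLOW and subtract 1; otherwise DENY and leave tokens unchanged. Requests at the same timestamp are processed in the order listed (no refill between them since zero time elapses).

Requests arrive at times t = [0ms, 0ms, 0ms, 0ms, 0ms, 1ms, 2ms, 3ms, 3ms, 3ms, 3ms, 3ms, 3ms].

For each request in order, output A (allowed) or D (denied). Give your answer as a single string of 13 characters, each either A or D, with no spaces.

Answer: AAAAAAAAAAAAD

Derivation:
Simulating step by step:
  req#1 t=0ms: ALLOW
  req#2 t=0ms: ALLOW
  req#3 t=0ms: ALLOW
  req#4 t=0ms: ALLOW
  req#5 t=0ms: ALLOW
  req#6 t=1ms: ALLOW
  req#7 t=2ms: ALLOW
  req#8 t=3ms: ALLOW
  req#9 t=3ms: ALLOW
  req#10 t=3ms: ALLOW
  req#11 t=3ms: ALLOW
  req#12 t=3ms: ALLOW
  req#13 t=3ms: DENY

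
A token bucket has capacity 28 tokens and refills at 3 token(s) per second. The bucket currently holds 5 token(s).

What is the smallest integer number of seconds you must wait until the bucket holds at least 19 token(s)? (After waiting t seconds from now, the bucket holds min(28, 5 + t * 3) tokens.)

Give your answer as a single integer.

Answer: 5

Derivation:
Need 5 + t * 3 >= 19, so t >= 14/3.
Smallest integer t = ceil(14/3) = 5.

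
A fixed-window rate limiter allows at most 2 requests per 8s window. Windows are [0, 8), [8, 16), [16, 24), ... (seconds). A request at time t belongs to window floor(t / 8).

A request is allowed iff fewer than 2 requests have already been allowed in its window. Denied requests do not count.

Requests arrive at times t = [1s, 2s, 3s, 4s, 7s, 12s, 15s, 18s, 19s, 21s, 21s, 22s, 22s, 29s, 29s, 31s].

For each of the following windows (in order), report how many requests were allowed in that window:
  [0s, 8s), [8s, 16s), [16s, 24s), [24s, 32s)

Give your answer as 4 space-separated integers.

Processing requests:
  req#1 t=1s (window 0): ALLOW
  req#2 t=2s (window 0): ALLOW
  req#3 t=3s (window 0): DENY
  req#4 t=4s (window 0): DENY
  req#5 t=7s (window 0): DENY
  req#6 t=12s (window 1): ALLOW
  req#7 t=15s (window 1): ALLOW
  req#8 t=18s (window 2): ALLOW
  req#9 t=19s (window 2): ALLOW
  req#10 t=21s (window 2): DENY
  req#11 t=21s (window 2): DENY
  req#12 t=22s (window 2): DENY
  req#13 t=22s (window 2): DENY
  req#14 t=29s (window 3): ALLOW
  req#15 t=29s (window 3): ALLOW
  req#16 t=31s (window 3): DENY

Allowed counts by window: 2 2 2 2

Answer: 2 2 2 2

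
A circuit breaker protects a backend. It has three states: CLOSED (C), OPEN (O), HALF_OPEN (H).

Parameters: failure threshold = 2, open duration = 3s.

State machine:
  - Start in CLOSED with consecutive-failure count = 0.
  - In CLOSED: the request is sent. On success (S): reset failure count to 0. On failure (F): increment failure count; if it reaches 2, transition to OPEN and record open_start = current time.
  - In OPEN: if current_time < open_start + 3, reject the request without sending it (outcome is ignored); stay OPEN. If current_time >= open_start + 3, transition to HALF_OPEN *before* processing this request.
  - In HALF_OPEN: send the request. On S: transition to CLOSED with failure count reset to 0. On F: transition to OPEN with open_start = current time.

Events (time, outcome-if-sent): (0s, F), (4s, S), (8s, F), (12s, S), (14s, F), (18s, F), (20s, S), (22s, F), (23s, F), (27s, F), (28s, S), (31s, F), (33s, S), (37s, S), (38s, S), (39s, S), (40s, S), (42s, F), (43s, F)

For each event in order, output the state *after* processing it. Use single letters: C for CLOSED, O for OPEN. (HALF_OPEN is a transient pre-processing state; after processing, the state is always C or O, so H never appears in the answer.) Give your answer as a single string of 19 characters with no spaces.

Answer: CCCCCOOOOOOOOCCCCCO

Derivation:
State after each event:
  event#1 t=0s outcome=F: state=CLOSED
  event#2 t=4s outcome=S: state=CLOSED
  event#3 t=8s outcome=F: state=CLOSED
  event#4 t=12s outcome=S: state=CLOSED
  event#5 t=14s outcome=F: state=CLOSED
  event#6 t=18s outcome=F: state=OPEN
  event#7 t=20s outcome=S: state=OPEN
  event#8 t=22s outcome=F: state=OPEN
  event#9 t=23s outcome=F: state=OPEN
  event#10 t=27s outcome=F: state=OPEN
  event#11 t=28s outcome=S: state=OPEN
  event#12 t=31s outcome=F: state=OPEN
  event#13 t=33s outcome=S: state=OPEN
  event#14 t=37s outcome=S: state=CLOSED
  event#15 t=38s outcome=S: state=CLOSED
  event#16 t=39s outcome=S: state=CLOSED
  event#17 t=40s outcome=S: state=CLOSED
  event#18 t=42s outcome=F: state=CLOSED
  event#19 t=43s outcome=F: state=OPEN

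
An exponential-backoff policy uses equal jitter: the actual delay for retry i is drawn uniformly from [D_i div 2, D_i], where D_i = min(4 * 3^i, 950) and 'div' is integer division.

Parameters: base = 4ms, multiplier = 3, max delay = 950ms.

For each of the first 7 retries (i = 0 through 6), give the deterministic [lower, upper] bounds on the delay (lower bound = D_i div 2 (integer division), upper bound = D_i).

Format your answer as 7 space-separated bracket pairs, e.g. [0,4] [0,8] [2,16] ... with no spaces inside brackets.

Answer: [2,4] [6,12] [18,36] [54,108] [162,324] [475,950] [475,950]

Derivation:
Computing bounds per retry:
  i=0: D_i=min(4*3^0,950)=4, bounds=[2,4]
  i=1: D_i=min(4*3^1,950)=12, bounds=[6,12]
  i=2: D_i=min(4*3^2,950)=36, bounds=[18,36]
  i=3: D_i=min(4*3^3,950)=108, bounds=[54,108]
  i=4: D_i=min(4*3^4,950)=324, bounds=[162,324]
  i=5: D_i=min(4*3^5,950)=950, bounds=[475,950]
  i=6: D_i=min(4*3^6,950)=950, bounds=[475,950]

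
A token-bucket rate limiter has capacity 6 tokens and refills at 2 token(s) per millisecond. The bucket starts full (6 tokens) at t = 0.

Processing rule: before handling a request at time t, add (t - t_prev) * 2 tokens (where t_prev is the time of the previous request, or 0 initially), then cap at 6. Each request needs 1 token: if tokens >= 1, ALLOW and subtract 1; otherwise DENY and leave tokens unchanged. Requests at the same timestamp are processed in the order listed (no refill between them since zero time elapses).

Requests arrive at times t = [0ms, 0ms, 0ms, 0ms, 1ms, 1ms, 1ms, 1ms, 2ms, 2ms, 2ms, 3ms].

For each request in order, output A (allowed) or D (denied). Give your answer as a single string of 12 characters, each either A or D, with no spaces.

Answer: AAAAAAAAAADA

Derivation:
Simulating step by step:
  req#1 t=0ms: ALLOW
  req#2 t=0ms: ALLOW
  req#3 t=0ms: ALLOW
  req#4 t=0ms: ALLOW
  req#5 t=1ms: ALLOW
  req#6 t=1ms: ALLOW
  req#7 t=1ms: ALLOW
  req#8 t=1ms: ALLOW
  req#9 t=2ms: ALLOW
  req#10 t=2ms: ALLOW
  req#11 t=2ms: DENY
  req#12 t=3ms: ALLOW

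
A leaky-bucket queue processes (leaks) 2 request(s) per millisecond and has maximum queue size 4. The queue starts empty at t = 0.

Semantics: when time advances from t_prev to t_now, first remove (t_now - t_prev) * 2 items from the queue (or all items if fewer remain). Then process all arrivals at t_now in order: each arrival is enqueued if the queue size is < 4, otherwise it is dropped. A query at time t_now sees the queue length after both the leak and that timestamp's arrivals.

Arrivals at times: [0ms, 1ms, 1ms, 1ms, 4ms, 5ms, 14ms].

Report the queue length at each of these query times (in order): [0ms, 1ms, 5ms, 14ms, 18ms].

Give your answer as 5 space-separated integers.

Answer: 1 3 1 1 0

Derivation:
Queue lengths at query times:
  query t=0ms: backlog = 1
  query t=1ms: backlog = 3
  query t=5ms: backlog = 1
  query t=14ms: backlog = 1
  query t=18ms: backlog = 0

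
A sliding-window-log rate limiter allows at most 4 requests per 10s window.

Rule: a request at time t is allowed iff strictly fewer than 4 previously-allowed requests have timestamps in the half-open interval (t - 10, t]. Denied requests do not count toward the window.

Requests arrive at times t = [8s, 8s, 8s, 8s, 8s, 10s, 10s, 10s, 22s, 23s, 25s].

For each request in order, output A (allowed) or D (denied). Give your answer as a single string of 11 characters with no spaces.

Answer: AAAADDDDAAA

Derivation:
Tracking allowed requests in the window:
  req#1 t=8s: ALLOW
  req#2 t=8s: ALLOW
  req#3 t=8s: ALLOW
  req#4 t=8s: ALLOW
  req#5 t=8s: DENY
  req#6 t=10s: DENY
  req#7 t=10s: DENY
  req#8 t=10s: DENY
  req#9 t=22s: ALLOW
  req#10 t=23s: ALLOW
  req#11 t=25s: ALLOW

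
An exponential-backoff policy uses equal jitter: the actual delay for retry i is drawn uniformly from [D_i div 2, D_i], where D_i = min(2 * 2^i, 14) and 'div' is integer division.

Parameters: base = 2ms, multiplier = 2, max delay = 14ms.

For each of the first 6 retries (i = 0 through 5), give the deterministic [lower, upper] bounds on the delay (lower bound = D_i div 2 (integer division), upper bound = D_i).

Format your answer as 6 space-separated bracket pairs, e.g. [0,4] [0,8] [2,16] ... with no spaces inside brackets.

Answer: [1,2] [2,4] [4,8] [7,14] [7,14] [7,14]

Derivation:
Computing bounds per retry:
  i=0: D_i=min(2*2^0,14)=2, bounds=[1,2]
  i=1: D_i=min(2*2^1,14)=4, bounds=[2,4]
  i=2: D_i=min(2*2^2,14)=8, bounds=[4,8]
  i=3: D_i=min(2*2^3,14)=14, bounds=[7,14]
  i=4: D_i=min(2*2^4,14)=14, bounds=[7,14]
  i=5: D_i=min(2*2^5,14)=14, bounds=[7,14]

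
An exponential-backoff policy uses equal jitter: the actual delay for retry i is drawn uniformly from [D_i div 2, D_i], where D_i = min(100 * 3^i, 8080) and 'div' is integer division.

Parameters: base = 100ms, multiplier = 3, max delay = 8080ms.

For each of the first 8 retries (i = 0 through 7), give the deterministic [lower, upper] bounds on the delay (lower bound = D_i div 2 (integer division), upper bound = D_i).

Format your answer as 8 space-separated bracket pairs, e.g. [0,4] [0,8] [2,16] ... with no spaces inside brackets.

Computing bounds per retry:
  i=0: D_i=min(100*3^0,8080)=100, bounds=[50,100]
  i=1: D_i=min(100*3^1,8080)=300, bounds=[150,300]
  i=2: D_i=min(100*3^2,8080)=900, bounds=[450,900]
  i=3: D_i=min(100*3^3,8080)=2700, bounds=[1350,2700]
  i=4: D_i=min(100*3^4,8080)=8080, bounds=[4040,8080]
  i=5: D_i=min(100*3^5,8080)=8080, bounds=[4040,8080]
  i=6: D_i=min(100*3^6,8080)=8080, bounds=[4040,8080]
  i=7: D_i=min(100*3^7,8080)=8080, bounds=[4040,8080]

Answer: [50,100] [150,300] [450,900] [1350,2700] [4040,8080] [4040,8080] [4040,8080] [4040,8080]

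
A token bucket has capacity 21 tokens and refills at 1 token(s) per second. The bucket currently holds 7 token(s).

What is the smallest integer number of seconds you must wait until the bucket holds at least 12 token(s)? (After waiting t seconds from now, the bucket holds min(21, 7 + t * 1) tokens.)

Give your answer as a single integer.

Answer: 5

Derivation:
Need 7 + t * 1 >= 12, so t >= 5/1.
Smallest integer t = ceil(5/1) = 5.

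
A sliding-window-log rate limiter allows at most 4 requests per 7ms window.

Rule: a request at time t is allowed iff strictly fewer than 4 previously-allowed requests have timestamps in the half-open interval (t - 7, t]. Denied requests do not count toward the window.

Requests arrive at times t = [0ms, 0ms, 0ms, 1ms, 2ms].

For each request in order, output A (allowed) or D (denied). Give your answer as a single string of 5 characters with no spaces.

Answer: AAAAD

Derivation:
Tracking allowed requests in the window:
  req#1 t=0ms: ALLOW
  req#2 t=0ms: ALLOW
  req#3 t=0ms: ALLOW
  req#4 t=1ms: ALLOW
  req#5 t=2ms: DENY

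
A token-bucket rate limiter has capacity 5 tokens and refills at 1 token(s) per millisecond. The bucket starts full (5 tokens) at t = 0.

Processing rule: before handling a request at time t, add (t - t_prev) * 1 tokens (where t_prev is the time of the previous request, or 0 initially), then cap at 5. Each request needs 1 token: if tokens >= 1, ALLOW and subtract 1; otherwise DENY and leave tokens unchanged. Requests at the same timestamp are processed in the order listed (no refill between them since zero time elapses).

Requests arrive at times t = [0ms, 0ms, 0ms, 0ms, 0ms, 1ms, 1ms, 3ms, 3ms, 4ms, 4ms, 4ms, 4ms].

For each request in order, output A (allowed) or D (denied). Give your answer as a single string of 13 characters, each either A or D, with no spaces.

Answer: AAAAAADAAADDD

Derivation:
Simulating step by step:
  req#1 t=0ms: ALLOW
  req#2 t=0ms: ALLOW
  req#3 t=0ms: ALLOW
  req#4 t=0ms: ALLOW
  req#5 t=0ms: ALLOW
  req#6 t=1ms: ALLOW
  req#7 t=1ms: DENY
  req#8 t=3ms: ALLOW
  req#9 t=3ms: ALLOW
  req#10 t=4ms: ALLOW
  req#11 t=4ms: DENY
  req#12 t=4ms: DENY
  req#13 t=4ms: DENY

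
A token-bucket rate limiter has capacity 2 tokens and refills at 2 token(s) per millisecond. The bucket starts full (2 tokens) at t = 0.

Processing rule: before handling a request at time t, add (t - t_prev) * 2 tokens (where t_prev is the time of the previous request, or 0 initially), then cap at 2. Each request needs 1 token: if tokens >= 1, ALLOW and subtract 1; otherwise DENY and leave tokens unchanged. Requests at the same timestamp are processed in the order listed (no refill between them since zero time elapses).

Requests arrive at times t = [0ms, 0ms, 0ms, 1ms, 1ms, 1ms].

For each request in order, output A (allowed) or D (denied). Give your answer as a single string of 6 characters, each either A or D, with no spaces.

Simulating step by step:
  req#1 t=0ms: ALLOW
  req#2 t=0ms: ALLOW
  req#3 t=0ms: DENY
  req#4 t=1ms: ALLOW
  req#5 t=1ms: ALLOW
  req#6 t=1ms: DENY

Answer: AADAAD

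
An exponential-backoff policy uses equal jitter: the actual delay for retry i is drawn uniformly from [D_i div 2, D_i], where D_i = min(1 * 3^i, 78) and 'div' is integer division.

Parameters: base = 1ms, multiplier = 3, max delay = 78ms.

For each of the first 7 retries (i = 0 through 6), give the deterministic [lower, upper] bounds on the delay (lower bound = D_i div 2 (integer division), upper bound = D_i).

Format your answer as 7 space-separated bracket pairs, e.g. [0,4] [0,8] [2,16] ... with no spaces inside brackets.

Computing bounds per retry:
  i=0: D_i=min(1*3^0,78)=1, bounds=[0,1]
  i=1: D_i=min(1*3^1,78)=3, bounds=[1,3]
  i=2: D_i=min(1*3^2,78)=9, bounds=[4,9]
  i=3: D_i=min(1*3^3,78)=27, bounds=[13,27]
  i=4: D_i=min(1*3^4,78)=78, bounds=[39,78]
  i=5: D_i=min(1*3^5,78)=78, bounds=[39,78]
  i=6: D_i=min(1*3^6,78)=78, bounds=[39,78]

Answer: [0,1] [1,3] [4,9] [13,27] [39,78] [39,78] [39,78]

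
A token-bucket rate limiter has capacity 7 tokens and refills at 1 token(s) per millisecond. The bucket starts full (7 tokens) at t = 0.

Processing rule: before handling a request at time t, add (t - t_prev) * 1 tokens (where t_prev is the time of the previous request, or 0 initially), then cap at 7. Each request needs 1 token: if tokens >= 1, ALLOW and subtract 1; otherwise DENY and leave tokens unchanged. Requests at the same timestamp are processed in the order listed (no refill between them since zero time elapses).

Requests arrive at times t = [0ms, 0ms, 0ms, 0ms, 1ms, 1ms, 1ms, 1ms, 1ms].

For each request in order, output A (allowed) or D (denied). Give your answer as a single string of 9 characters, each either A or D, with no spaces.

Answer: AAAAAAAAD

Derivation:
Simulating step by step:
  req#1 t=0ms: ALLOW
  req#2 t=0ms: ALLOW
  req#3 t=0ms: ALLOW
  req#4 t=0ms: ALLOW
  req#5 t=1ms: ALLOW
  req#6 t=1ms: ALLOW
  req#7 t=1ms: ALLOW
  req#8 t=1ms: ALLOW
  req#9 t=1ms: DENY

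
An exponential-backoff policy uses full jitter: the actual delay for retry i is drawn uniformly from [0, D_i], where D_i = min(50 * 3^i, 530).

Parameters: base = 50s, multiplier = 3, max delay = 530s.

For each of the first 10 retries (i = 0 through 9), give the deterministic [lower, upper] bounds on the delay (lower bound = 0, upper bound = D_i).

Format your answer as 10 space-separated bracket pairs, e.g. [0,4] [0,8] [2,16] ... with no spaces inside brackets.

Answer: [0,50] [0,150] [0,450] [0,530] [0,530] [0,530] [0,530] [0,530] [0,530] [0,530]

Derivation:
Computing bounds per retry:
  i=0: D_i=min(50*3^0,530)=50, bounds=[0,50]
  i=1: D_i=min(50*3^1,530)=150, bounds=[0,150]
  i=2: D_i=min(50*3^2,530)=450, bounds=[0,450]
  i=3: D_i=min(50*3^3,530)=530, bounds=[0,530]
  i=4: D_i=min(50*3^4,530)=530, bounds=[0,530]
  i=5: D_i=min(50*3^5,530)=530, bounds=[0,530]
  i=6: D_i=min(50*3^6,530)=530, bounds=[0,530]
  i=7: D_i=min(50*3^7,530)=530, bounds=[0,530]
  i=8: D_i=min(50*3^8,530)=530, bounds=[0,530]
  i=9: D_i=min(50*3^9,530)=530, bounds=[0,530]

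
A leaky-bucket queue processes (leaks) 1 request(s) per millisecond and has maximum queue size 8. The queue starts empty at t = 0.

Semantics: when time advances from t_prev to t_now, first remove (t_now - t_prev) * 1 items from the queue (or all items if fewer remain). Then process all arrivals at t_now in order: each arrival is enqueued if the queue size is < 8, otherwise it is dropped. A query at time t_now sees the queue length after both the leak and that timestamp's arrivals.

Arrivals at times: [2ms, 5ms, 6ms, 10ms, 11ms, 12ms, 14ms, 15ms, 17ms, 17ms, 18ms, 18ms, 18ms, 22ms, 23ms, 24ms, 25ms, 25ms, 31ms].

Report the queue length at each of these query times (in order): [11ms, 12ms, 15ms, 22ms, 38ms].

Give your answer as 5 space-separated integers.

Queue lengths at query times:
  query t=11ms: backlog = 1
  query t=12ms: backlog = 1
  query t=15ms: backlog = 1
  query t=22ms: backlog = 1
  query t=38ms: backlog = 0

Answer: 1 1 1 1 0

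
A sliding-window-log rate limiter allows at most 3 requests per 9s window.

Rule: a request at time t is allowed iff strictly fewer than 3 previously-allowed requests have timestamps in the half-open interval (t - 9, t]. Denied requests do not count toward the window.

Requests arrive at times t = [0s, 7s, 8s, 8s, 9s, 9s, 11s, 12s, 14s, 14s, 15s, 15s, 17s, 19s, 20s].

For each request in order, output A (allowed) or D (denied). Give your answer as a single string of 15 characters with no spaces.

Tracking allowed requests in the window:
  req#1 t=0s: ALLOW
  req#2 t=7s: ALLOW
  req#3 t=8s: ALLOW
  req#4 t=8s: DENY
  req#5 t=9s: ALLOW
  req#6 t=9s: DENY
  req#7 t=11s: DENY
  req#8 t=12s: DENY
  req#9 t=14s: DENY
  req#10 t=14s: DENY
  req#11 t=15s: DENY
  req#12 t=15s: DENY
  req#13 t=17s: ALLOW
  req#14 t=19s: ALLOW
  req#15 t=20s: ALLOW

Answer: AAADADDDDDDDAAA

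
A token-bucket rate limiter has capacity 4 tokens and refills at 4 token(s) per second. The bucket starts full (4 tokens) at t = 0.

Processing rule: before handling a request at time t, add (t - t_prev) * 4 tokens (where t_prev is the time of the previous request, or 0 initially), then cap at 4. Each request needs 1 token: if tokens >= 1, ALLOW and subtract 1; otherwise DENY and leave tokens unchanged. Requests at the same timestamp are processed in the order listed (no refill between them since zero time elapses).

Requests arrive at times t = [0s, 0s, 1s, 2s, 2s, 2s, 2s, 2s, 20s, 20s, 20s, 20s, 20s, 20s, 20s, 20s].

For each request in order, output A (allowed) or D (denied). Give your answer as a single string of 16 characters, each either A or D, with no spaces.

Answer: AAAAAAADAAAADDDD

Derivation:
Simulating step by step:
  req#1 t=0s: ALLOW
  req#2 t=0s: ALLOW
  req#3 t=1s: ALLOW
  req#4 t=2s: ALLOW
  req#5 t=2s: ALLOW
  req#6 t=2s: ALLOW
  req#7 t=2s: ALLOW
  req#8 t=2s: DENY
  req#9 t=20s: ALLOW
  req#10 t=20s: ALLOW
  req#11 t=20s: ALLOW
  req#12 t=20s: ALLOW
  req#13 t=20s: DENY
  req#14 t=20s: DENY
  req#15 t=20s: DENY
  req#16 t=20s: DENY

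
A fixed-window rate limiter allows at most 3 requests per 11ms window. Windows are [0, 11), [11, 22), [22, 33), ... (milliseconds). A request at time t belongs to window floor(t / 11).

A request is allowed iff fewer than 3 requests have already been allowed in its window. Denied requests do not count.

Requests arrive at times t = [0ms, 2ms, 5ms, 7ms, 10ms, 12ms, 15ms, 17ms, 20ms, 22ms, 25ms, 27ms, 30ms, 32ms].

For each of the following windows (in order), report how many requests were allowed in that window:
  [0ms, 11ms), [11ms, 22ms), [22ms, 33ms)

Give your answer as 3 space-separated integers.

Processing requests:
  req#1 t=0ms (window 0): ALLOW
  req#2 t=2ms (window 0): ALLOW
  req#3 t=5ms (window 0): ALLOW
  req#4 t=7ms (window 0): DENY
  req#5 t=10ms (window 0): DENY
  req#6 t=12ms (window 1): ALLOW
  req#7 t=15ms (window 1): ALLOW
  req#8 t=17ms (window 1): ALLOW
  req#9 t=20ms (window 1): DENY
  req#10 t=22ms (window 2): ALLOW
  req#11 t=25ms (window 2): ALLOW
  req#12 t=27ms (window 2): ALLOW
  req#13 t=30ms (window 2): DENY
  req#14 t=32ms (window 2): DENY

Allowed counts by window: 3 3 3

Answer: 3 3 3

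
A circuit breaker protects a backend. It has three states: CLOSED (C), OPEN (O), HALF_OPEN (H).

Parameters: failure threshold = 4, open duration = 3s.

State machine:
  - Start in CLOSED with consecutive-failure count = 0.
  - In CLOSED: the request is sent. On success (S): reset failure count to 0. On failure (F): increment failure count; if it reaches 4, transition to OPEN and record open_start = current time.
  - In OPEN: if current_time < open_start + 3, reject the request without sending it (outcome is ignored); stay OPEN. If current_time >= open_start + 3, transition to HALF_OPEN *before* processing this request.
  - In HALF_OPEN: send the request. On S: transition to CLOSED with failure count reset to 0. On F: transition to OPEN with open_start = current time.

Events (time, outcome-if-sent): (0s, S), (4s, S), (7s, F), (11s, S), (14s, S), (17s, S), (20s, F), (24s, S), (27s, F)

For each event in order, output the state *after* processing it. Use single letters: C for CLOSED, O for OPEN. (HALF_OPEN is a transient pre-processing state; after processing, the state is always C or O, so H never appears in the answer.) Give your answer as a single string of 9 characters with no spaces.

Answer: CCCCCCCCC

Derivation:
State after each event:
  event#1 t=0s outcome=S: state=CLOSED
  event#2 t=4s outcome=S: state=CLOSED
  event#3 t=7s outcome=F: state=CLOSED
  event#4 t=11s outcome=S: state=CLOSED
  event#5 t=14s outcome=S: state=CLOSED
  event#6 t=17s outcome=S: state=CLOSED
  event#7 t=20s outcome=F: state=CLOSED
  event#8 t=24s outcome=S: state=CLOSED
  event#9 t=27s outcome=F: state=CLOSED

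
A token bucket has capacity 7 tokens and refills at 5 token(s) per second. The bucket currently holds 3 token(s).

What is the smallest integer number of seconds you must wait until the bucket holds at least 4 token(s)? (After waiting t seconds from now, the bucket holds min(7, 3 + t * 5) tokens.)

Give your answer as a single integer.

Need 3 + t * 5 >= 4, so t >= 1/5.
Smallest integer t = ceil(1/5) = 1.

Answer: 1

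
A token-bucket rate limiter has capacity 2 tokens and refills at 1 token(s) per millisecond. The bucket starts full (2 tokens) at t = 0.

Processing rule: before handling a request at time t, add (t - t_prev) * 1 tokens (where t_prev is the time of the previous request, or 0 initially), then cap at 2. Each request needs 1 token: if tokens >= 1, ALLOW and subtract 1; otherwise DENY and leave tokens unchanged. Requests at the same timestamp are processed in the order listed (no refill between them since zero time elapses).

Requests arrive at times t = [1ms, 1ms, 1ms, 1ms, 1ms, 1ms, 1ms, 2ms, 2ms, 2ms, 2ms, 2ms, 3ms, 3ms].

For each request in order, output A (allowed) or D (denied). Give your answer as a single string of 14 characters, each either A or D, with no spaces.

Simulating step by step:
  req#1 t=1ms: ALLOW
  req#2 t=1ms: ALLOW
  req#3 t=1ms: DENY
  req#4 t=1ms: DENY
  req#5 t=1ms: DENY
  req#6 t=1ms: DENY
  req#7 t=1ms: DENY
  req#8 t=2ms: ALLOW
  req#9 t=2ms: DENY
  req#10 t=2ms: DENY
  req#11 t=2ms: DENY
  req#12 t=2ms: DENY
  req#13 t=3ms: ALLOW
  req#14 t=3ms: DENY

Answer: AADDDDDADDDDAD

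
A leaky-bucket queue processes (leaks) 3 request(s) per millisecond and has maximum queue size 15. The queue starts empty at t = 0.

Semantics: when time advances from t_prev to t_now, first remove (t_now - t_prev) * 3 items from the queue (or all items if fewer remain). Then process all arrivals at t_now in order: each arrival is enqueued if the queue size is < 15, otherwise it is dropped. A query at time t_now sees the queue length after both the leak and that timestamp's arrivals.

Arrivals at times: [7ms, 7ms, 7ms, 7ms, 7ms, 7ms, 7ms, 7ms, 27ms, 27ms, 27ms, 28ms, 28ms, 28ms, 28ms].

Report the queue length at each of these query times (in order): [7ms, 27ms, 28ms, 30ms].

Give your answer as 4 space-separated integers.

Answer: 8 3 4 0

Derivation:
Queue lengths at query times:
  query t=7ms: backlog = 8
  query t=27ms: backlog = 3
  query t=28ms: backlog = 4
  query t=30ms: backlog = 0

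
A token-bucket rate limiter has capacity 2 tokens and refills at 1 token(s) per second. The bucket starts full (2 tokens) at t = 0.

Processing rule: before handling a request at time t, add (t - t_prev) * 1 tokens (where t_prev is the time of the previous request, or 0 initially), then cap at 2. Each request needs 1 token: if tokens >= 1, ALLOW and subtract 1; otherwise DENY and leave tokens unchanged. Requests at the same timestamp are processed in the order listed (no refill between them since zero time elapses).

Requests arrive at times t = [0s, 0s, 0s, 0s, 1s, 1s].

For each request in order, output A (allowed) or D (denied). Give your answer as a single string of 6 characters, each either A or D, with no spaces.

Answer: AADDAD

Derivation:
Simulating step by step:
  req#1 t=0s: ALLOW
  req#2 t=0s: ALLOW
  req#3 t=0s: DENY
  req#4 t=0s: DENY
  req#5 t=1s: ALLOW
  req#6 t=1s: DENY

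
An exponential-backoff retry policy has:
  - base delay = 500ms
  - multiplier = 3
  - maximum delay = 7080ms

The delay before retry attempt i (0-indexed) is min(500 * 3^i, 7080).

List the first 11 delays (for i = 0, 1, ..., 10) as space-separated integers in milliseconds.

Computing each delay:
  i=0: min(500*3^0, 7080) = 500
  i=1: min(500*3^1, 7080) = 1500
  i=2: min(500*3^2, 7080) = 4500
  i=3: min(500*3^3, 7080) = 7080
  i=4: min(500*3^4, 7080) = 7080
  i=5: min(500*3^5, 7080) = 7080
  i=6: min(500*3^6, 7080) = 7080
  i=7: min(500*3^7, 7080) = 7080
  i=8: min(500*3^8, 7080) = 7080
  i=9: min(500*3^9, 7080) = 7080
  i=10: min(500*3^10, 7080) = 7080

Answer: 500 1500 4500 7080 7080 7080 7080 7080 7080 7080 7080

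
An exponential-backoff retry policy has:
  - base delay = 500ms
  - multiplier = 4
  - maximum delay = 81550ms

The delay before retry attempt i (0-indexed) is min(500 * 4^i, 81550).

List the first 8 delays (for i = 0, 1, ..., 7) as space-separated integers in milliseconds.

Answer: 500 2000 8000 32000 81550 81550 81550 81550

Derivation:
Computing each delay:
  i=0: min(500*4^0, 81550) = 500
  i=1: min(500*4^1, 81550) = 2000
  i=2: min(500*4^2, 81550) = 8000
  i=3: min(500*4^3, 81550) = 32000
  i=4: min(500*4^4, 81550) = 81550
  i=5: min(500*4^5, 81550) = 81550
  i=6: min(500*4^6, 81550) = 81550
  i=7: min(500*4^7, 81550) = 81550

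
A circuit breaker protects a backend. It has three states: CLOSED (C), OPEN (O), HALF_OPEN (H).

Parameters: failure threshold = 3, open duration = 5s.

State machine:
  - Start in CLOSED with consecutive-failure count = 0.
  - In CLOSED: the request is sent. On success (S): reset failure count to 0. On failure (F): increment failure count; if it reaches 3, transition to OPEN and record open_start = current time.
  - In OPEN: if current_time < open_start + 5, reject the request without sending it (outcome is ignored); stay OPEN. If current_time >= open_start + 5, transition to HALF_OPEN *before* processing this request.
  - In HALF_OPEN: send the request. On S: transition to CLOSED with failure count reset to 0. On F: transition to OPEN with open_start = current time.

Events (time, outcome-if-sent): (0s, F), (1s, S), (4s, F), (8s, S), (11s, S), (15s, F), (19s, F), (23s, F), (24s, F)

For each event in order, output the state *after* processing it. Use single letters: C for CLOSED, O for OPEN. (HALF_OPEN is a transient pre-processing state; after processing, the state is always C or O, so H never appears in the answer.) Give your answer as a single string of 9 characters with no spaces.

Answer: CCCCCCCOO

Derivation:
State after each event:
  event#1 t=0s outcome=F: state=CLOSED
  event#2 t=1s outcome=S: state=CLOSED
  event#3 t=4s outcome=F: state=CLOSED
  event#4 t=8s outcome=S: state=CLOSED
  event#5 t=11s outcome=S: state=CLOSED
  event#6 t=15s outcome=F: state=CLOSED
  event#7 t=19s outcome=F: state=CLOSED
  event#8 t=23s outcome=F: state=OPEN
  event#9 t=24s outcome=F: state=OPEN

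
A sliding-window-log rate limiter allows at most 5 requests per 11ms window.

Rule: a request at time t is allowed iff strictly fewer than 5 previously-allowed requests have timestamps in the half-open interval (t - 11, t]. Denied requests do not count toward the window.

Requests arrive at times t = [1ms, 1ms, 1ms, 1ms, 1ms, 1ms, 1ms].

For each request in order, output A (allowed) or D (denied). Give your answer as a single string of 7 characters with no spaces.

Answer: AAAAADD

Derivation:
Tracking allowed requests in the window:
  req#1 t=1ms: ALLOW
  req#2 t=1ms: ALLOW
  req#3 t=1ms: ALLOW
  req#4 t=1ms: ALLOW
  req#5 t=1ms: ALLOW
  req#6 t=1ms: DENY
  req#7 t=1ms: DENY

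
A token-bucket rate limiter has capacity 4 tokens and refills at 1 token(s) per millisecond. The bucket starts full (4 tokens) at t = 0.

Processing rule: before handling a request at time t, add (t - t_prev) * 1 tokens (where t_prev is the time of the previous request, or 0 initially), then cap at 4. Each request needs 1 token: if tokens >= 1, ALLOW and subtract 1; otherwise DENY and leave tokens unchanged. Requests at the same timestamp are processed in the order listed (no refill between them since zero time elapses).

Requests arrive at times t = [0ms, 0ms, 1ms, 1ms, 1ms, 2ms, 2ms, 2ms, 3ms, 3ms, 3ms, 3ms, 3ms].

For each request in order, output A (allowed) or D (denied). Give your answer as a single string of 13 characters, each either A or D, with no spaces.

Simulating step by step:
  req#1 t=0ms: ALLOW
  req#2 t=0ms: ALLOW
  req#3 t=1ms: ALLOW
  req#4 t=1ms: ALLOW
  req#5 t=1ms: ALLOW
  req#6 t=2ms: ALLOW
  req#7 t=2ms: DENY
  req#8 t=2ms: DENY
  req#9 t=3ms: ALLOW
  req#10 t=3ms: DENY
  req#11 t=3ms: DENY
  req#12 t=3ms: DENY
  req#13 t=3ms: DENY

Answer: AAAAAADDADDDD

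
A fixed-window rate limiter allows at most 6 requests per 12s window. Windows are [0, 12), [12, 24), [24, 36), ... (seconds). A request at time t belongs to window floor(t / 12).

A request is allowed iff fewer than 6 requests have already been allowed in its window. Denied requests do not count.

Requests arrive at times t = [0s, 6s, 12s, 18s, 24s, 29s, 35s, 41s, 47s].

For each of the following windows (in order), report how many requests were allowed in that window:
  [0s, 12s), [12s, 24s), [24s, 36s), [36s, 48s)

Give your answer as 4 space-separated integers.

Answer: 2 2 3 2

Derivation:
Processing requests:
  req#1 t=0s (window 0): ALLOW
  req#2 t=6s (window 0): ALLOW
  req#3 t=12s (window 1): ALLOW
  req#4 t=18s (window 1): ALLOW
  req#5 t=24s (window 2): ALLOW
  req#6 t=29s (window 2): ALLOW
  req#7 t=35s (window 2): ALLOW
  req#8 t=41s (window 3): ALLOW
  req#9 t=47s (window 3): ALLOW

Allowed counts by window: 2 2 3 2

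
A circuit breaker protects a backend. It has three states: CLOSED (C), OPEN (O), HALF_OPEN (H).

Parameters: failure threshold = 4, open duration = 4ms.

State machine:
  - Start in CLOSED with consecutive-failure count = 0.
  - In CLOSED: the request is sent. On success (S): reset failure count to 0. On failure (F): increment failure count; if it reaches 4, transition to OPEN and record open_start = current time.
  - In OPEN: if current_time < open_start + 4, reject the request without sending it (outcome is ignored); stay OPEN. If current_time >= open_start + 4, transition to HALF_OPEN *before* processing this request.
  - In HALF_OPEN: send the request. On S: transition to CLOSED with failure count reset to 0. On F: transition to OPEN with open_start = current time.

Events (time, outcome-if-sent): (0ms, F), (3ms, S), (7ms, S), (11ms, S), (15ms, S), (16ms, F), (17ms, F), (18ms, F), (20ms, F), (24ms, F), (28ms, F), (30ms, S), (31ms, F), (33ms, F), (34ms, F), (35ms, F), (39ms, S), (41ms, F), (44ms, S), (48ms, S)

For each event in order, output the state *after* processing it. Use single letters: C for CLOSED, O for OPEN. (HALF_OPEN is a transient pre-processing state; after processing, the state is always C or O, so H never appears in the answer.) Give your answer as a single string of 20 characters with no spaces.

Answer: CCCCCCCCOOOOOOOOCCCC

Derivation:
State after each event:
  event#1 t=0ms outcome=F: state=CLOSED
  event#2 t=3ms outcome=S: state=CLOSED
  event#3 t=7ms outcome=S: state=CLOSED
  event#4 t=11ms outcome=S: state=CLOSED
  event#5 t=15ms outcome=S: state=CLOSED
  event#6 t=16ms outcome=F: state=CLOSED
  event#7 t=17ms outcome=F: state=CLOSED
  event#8 t=18ms outcome=F: state=CLOSED
  event#9 t=20ms outcome=F: state=OPEN
  event#10 t=24ms outcome=F: state=OPEN
  event#11 t=28ms outcome=F: state=OPEN
  event#12 t=30ms outcome=S: state=OPEN
  event#13 t=31ms outcome=F: state=OPEN
  event#14 t=33ms outcome=F: state=OPEN
  event#15 t=34ms outcome=F: state=OPEN
  event#16 t=35ms outcome=F: state=OPEN
  event#17 t=39ms outcome=S: state=CLOSED
  event#18 t=41ms outcome=F: state=CLOSED
  event#19 t=44ms outcome=S: state=CLOSED
  event#20 t=48ms outcome=S: state=CLOSED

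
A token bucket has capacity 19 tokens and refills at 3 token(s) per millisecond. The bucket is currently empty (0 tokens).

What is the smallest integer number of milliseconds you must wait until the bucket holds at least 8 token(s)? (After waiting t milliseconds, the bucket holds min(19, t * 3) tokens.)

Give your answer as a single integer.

Need t * 3 >= 8, so t >= 8/3.
Smallest integer t = ceil(8/3) = 3.

Answer: 3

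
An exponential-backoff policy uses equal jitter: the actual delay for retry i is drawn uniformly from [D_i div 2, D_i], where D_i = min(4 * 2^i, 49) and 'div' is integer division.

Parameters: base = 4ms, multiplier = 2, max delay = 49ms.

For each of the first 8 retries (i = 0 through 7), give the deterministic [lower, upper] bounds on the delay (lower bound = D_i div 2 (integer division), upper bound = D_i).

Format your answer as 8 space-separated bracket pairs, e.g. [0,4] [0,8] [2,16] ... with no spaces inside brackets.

Answer: [2,4] [4,8] [8,16] [16,32] [24,49] [24,49] [24,49] [24,49]

Derivation:
Computing bounds per retry:
  i=0: D_i=min(4*2^0,49)=4, bounds=[2,4]
  i=1: D_i=min(4*2^1,49)=8, bounds=[4,8]
  i=2: D_i=min(4*2^2,49)=16, bounds=[8,16]
  i=3: D_i=min(4*2^3,49)=32, bounds=[16,32]
  i=4: D_i=min(4*2^4,49)=49, bounds=[24,49]
  i=5: D_i=min(4*2^5,49)=49, bounds=[24,49]
  i=6: D_i=min(4*2^6,49)=49, bounds=[24,49]
  i=7: D_i=min(4*2^7,49)=49, bounds=[24,49]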